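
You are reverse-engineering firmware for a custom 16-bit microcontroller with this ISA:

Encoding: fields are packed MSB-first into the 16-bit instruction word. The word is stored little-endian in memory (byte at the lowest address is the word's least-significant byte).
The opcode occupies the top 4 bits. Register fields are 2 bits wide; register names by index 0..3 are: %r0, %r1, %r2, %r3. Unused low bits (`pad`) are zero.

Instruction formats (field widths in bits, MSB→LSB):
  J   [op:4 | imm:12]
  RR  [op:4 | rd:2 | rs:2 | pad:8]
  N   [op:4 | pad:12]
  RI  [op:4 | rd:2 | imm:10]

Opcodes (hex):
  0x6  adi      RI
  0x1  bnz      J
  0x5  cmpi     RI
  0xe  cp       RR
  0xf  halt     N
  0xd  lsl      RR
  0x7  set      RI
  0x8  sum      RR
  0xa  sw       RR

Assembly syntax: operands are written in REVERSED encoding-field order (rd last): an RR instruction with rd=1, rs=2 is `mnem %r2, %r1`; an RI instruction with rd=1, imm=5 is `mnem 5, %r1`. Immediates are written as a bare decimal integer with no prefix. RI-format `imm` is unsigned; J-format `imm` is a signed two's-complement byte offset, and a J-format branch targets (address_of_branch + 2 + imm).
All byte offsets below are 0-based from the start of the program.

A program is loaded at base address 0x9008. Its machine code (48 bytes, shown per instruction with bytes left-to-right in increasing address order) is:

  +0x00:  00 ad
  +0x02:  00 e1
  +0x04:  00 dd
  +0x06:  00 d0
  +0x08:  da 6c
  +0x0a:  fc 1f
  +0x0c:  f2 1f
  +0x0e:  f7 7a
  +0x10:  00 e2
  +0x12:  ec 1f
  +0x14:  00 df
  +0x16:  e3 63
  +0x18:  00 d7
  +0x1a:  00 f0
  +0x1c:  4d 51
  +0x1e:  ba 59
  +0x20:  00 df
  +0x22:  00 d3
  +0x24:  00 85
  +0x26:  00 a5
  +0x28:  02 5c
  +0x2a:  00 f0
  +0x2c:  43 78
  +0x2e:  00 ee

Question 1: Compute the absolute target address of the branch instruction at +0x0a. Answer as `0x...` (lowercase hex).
+0x0a: fc 1f ⇒ word 0x1ffc (little)
  op=0x1ffc>>12=0x1 ⇒ bnz (J)
  [11:0] imm=4092 (s12→-4) = -4
  target = base 0x9008 + off 0x0a + 2 + imm -4 = 0x9010

0x9010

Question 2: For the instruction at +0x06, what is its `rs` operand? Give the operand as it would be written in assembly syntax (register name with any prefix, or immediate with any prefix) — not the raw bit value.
%r0

+0x06: 00 d0 ⇒ word 0xd000 (little)
  op=0xd000>>12=0xd ⇒ lsl (RR)
  [11:10] rd=0 = %r0
  [9:8] rs=0 = %r0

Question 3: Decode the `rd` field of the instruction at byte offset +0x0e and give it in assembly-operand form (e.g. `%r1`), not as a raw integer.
%r2

+0x0e: f7 7a ⇒ word 0x7af7 (little)
  top 4b → 0x7 → set [RI]
  rd@[11:10]=0x2 ⇒ %r2
  imm@[9:0]=0x2f7 ⇒ 759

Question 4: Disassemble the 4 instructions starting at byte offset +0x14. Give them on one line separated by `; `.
@+14  little-endian(00 df) = 0xdf00
  op=0xdf00>>12=0xd ⇒ lsl (RR)
  [11:10] rd=3 = %r3
  [9:8] rs=3 = %r3
@+16  little-endian(e3 63) = 0x63e3
  op=0x63e3>>12=0x6 ⇒ adi (RI)
  [11:10] rd=0 = %r0
  [9:0] imm=995 = 995
@+18  little-endian(00 d7) = 0xd700
  op=0xd700>>12=0xd ⇒ lsl (RR)
  [11:10] rd=1 = %r1
  [9:8] rs=3 = %r3
@+1a  little-endian(00 f0) = 0xf000
  op=0xf000>>12=0xf ⇒ halt (N)

lsl %r3, %r3; adi 995, %r0; lsl %r3, %r1; halt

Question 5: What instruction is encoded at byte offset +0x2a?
halt

off 0x2a: read 00 f0 as little → 0xf000
  op=0xf000>>12=0xf ⇒ halt (N)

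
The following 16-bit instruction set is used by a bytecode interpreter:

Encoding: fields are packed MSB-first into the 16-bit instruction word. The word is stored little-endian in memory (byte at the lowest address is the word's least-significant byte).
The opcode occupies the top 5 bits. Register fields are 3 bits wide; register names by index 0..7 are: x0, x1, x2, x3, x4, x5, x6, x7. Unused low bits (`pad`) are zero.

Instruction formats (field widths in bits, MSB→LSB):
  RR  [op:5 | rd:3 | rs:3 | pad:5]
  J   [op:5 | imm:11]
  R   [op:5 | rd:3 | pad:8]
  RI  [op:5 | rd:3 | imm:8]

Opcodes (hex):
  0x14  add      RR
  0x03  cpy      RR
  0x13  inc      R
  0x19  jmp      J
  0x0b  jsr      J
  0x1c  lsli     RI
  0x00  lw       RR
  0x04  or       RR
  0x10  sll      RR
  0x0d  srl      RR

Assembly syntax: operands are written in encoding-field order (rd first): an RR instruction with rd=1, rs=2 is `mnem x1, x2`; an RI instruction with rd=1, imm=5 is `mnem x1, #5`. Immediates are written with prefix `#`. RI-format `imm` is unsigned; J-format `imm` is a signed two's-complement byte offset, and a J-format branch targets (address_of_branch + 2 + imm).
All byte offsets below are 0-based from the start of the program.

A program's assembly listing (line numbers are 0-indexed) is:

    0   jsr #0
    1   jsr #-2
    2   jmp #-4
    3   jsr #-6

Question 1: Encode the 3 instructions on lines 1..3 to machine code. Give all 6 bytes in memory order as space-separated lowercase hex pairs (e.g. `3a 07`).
L1: jsr op=0xb:5|imm=-2:11 ⇒ 0x5ffe ⇒ little fe 5f
L2: jmp op=0x19:5|imm=-4:11 ⇒ 0xcffc ⇒ little fc cf
L3: jsr op=0xb:5|imm=-6:11 ⇒ 0x5ffa ⇒ little fa 5f

fe 5f fc cf fa 5f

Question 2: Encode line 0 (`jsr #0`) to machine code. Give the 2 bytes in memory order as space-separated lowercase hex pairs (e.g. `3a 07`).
0. jsr fields op=0xb:5|imm=0:11 → word 5800h → 00 58

00 58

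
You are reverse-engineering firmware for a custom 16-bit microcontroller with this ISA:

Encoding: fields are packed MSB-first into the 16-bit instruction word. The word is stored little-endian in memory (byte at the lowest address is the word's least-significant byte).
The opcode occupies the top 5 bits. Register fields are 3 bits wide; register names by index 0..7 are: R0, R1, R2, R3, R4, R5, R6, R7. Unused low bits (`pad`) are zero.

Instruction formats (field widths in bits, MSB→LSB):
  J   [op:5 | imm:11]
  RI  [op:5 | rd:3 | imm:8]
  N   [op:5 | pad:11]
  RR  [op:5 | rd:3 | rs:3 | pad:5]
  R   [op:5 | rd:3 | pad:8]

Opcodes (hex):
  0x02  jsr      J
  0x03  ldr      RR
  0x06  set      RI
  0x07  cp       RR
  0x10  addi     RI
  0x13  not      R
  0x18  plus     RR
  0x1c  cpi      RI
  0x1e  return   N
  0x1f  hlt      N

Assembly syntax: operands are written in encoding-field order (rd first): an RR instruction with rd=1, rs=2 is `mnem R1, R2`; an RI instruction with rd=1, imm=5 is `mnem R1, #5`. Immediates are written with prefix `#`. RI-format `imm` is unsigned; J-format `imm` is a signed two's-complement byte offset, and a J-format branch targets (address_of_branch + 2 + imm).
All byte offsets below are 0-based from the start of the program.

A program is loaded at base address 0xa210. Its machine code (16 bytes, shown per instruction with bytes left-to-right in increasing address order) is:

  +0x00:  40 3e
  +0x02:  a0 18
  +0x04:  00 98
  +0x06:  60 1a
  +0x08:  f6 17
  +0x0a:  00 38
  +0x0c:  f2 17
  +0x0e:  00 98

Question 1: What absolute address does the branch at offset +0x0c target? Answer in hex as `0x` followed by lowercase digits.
0xa210

off 0x0c: read f2 17 as little → 0x17f2
  op=0x17f2>>11=0x2 ⇒ jsr (J)
  imm@[10:0]=0x7f2 (s11→-14) ⇒ #-14
  target = base 0xa210 + off 0x0c + 2 + imm -14 = 0xa210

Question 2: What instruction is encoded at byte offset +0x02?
ldr R0, R5

@+02  little-endian(a0 18) = 0x18a0
  opcode bits[15:11]=0x3: ldr/RR
  rd: (w>>8)&0x7=0x0 → R0
  rs: (w>>5)&0x7=0x5 → R5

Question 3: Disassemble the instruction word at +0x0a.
cp R0, R0

[0a] 00 38 → 0x3800
  opcode bits[15:11]=0x7: cp/RR
  [10:8] rd=0 = R0
  [7:5] rs=0 = R0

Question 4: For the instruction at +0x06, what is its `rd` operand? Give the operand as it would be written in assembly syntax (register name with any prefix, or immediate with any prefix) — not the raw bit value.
R2

off 0x06: read 60 1a as little → 0x1a60
  opcode bits[15:11]=0x3: ldr/RR
  rd: (w>>8)&0x7=0x2 → R2
  rs: (w>>5)&0x7=0x3 → R3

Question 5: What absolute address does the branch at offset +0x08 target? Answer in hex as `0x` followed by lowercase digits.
@+08  little-endian(f6 17) = 0x17f6
  opcode bits[15:11]=0x2: jsr/J
  [10:0] imm=2038 (s11→-10) = #-10
  target = base 0xa210 + off 0x08 + 2 + imm -10 = 0xa210

0xa210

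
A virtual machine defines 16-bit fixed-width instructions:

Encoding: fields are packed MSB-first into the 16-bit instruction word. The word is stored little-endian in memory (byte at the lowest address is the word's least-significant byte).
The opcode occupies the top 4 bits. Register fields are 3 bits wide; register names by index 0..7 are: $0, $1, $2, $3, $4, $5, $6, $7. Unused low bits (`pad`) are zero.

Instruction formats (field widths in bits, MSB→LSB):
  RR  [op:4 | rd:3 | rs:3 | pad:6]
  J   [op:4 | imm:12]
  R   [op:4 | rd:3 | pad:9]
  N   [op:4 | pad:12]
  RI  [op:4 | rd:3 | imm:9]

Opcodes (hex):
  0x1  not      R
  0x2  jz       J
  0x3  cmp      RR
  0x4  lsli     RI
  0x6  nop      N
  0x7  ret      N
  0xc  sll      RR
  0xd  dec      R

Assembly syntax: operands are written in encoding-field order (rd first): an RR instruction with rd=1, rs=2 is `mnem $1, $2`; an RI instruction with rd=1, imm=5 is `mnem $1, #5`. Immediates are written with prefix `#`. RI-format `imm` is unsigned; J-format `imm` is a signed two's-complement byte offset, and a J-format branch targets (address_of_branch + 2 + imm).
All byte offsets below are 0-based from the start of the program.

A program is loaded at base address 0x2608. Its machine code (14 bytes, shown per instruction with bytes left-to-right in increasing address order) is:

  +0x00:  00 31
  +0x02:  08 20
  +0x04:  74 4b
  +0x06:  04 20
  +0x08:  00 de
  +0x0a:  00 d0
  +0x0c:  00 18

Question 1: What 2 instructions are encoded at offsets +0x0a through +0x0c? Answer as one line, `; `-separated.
dec $0; not $4

@+0a  little-endian(00 d0) = 0xd000
  op=0xd000>>12=0xd ⇒ dec (R)
  rd@[11:9]=0x0 ⇒ $0
@+0c  little-endian(00 18) = 0x1800
  op=0x1800>>12=0x1 ⇒ not (R)
  rd@[11:9]=0x4 ⇒ $4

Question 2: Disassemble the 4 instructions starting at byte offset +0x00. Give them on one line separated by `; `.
[00] 00 31 → 0x3100
  op=0x3100>>12=0x3 ⇒ cmp (RR)
  rd@[11:9]=0x0 ⇒ $0
  rs@[8:6]=0x4 ⇒ $4
[02] 08 20 → 0x2008
  op=0x2008>>12=0x2 ⇒ jz (J)
  imm@[11:0]=0x8 ⇒ #8
[04] 74 4b → 0x4b74
  op=0x4b74>>12=0x4 ⇒ lsli (RI)
  rd@[11:9]=0x5 ⇒ $5
  imm@[8:0]=0x174 ⇒ #372
[06] 04 20 → 0x2004
  op=0x2004>>12=0x2 ⇒ jz (J)
  imm@[11:0]=0x4 ⇒ #4

cmp $0, $4; jz #8; lsli $5, #372; jz #4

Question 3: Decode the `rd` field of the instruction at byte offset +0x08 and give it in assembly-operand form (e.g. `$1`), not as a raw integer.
off 0x08: read 00 de as little → 0xde00
  opcode bits[15:12]=0xd: dec/R
  [11:9] rd=7 = $7

$7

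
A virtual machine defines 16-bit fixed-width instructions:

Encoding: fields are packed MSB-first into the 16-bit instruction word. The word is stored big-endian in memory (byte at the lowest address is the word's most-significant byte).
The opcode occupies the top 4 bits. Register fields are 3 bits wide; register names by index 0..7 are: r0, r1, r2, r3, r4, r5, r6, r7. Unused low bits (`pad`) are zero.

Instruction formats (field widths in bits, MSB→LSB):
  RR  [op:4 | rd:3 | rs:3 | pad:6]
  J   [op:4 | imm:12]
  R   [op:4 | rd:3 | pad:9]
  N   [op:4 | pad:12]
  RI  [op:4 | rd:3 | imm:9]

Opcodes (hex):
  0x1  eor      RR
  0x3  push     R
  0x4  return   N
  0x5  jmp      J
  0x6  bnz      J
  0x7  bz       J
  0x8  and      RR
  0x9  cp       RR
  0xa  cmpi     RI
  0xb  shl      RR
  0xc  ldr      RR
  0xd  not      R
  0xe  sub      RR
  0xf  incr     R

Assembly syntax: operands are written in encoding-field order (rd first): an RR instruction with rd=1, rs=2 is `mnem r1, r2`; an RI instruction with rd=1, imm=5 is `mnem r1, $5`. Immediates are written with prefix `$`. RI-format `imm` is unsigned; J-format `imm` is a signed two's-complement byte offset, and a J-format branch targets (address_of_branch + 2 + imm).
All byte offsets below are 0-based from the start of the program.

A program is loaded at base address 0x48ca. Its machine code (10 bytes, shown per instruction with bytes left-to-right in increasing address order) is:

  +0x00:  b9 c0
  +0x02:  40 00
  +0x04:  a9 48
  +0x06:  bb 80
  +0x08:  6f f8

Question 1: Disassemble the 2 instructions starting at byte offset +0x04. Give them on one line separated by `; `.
cmpi r4, $328; shl r5, r6

+0x04: a9 48 ⇒ word 0xa948 (big)
  top 4b → 0xa → cmpi [RI]
  [11:9] rd=4 = r4
  [8:0] imm=328 = $328
+0x06: bb 80 ⇒ word 0xbb80 (big)
  top 4b → 0xb → shl [RR]
  [11:9] rd=5 = r5
  [8:6] rs=6 = r6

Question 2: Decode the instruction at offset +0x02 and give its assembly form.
off 0x02: read 40 00 as big → 0x4000
  top 4b → 0x4 → return [N]

return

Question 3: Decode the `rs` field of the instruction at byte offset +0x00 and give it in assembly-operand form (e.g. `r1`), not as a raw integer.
+0x00: b9 c0 ⇒ word 0xb9c0 (big)
  top 4b → 0xb → shl [RR]
  [11:9] rd=4 = r4
  [8:6] rs=7 = r7

r7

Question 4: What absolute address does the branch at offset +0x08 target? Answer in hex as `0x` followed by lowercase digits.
+0x08: 6f f8 ⇒ word 0x6ff8 (big)
  opcode bits[15:12]=0x6: bnz/J
  imm: (w>>0)&0xfff=0xff8 (s12→-8) → $-8
  target = base 0x48ca + off 0x08 + 2 + imm -8 = 0x48cc

0x48cc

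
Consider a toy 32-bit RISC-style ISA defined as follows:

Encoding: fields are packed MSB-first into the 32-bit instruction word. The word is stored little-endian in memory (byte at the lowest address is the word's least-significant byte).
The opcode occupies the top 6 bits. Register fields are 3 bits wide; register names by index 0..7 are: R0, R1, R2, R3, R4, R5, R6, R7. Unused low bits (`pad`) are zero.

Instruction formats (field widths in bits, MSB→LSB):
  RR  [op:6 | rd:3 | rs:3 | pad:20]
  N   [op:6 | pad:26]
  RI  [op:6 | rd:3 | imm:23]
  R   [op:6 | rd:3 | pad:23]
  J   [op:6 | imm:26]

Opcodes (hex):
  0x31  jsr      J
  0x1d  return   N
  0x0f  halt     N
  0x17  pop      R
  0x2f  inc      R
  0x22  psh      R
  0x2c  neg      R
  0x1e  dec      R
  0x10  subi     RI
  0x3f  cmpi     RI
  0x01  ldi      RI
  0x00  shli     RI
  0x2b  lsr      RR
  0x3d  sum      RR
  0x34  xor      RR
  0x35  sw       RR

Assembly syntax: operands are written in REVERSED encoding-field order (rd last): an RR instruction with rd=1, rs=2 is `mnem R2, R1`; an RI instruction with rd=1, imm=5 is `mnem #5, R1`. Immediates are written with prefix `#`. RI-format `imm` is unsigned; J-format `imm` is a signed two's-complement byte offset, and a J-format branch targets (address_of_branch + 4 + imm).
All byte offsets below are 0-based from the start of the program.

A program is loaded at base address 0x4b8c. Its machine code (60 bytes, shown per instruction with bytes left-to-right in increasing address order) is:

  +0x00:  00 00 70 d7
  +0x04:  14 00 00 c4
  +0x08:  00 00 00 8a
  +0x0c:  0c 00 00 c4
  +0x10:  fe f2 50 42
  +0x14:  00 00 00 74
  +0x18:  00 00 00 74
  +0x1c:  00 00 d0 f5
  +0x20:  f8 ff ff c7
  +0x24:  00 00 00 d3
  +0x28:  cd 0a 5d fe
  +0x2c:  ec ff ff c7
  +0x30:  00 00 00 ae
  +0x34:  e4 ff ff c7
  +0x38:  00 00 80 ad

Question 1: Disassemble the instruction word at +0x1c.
@+1c  little-endian(00 00 d0 f5) = 0xf5d00000
  top 6b → 0x3d → sum [RR]
  rd@[25:23]=0x3 ⇒ R3
  rs@[22:20]=0x5 ⇒ R5

sum R5, R3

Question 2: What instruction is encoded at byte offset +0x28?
cmpi #6097613, R4

@+28  little-endian(cd 0a 5d fe) = 0xfe5d0acd
  top 6b → 0x3f → cmpi [RI]
  rd: (w>>23)&0x7=0x4 → R4
  imm: (w>>0)&0x7fffff=0x5d0acd → #6097613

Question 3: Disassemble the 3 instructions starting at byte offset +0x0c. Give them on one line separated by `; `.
jsr #12; subi #5305086, R4; return

off 0x0c: read 0c 00 00 c4 as little → 0xc400000c
  op=0xc400000c>>26=0x31 ⇒ jsr (J)
  imm@[25:0]=0xc ⇒ #12
off 0x10: read fe f2 50 42 as little → 0x4250f2fe
  op=0x4250f2fe>>26=0x10 ⇒ subi (RI)
  rd@[25:23]=0x4 ⇒ R4
  imm@[22:0]=0x50f2fe ⇒ #5305086
off 0x14: read 00 00 00 74 as little → 0x74000000
  op=0x74000000>>26=0x1d ⇒ return (N)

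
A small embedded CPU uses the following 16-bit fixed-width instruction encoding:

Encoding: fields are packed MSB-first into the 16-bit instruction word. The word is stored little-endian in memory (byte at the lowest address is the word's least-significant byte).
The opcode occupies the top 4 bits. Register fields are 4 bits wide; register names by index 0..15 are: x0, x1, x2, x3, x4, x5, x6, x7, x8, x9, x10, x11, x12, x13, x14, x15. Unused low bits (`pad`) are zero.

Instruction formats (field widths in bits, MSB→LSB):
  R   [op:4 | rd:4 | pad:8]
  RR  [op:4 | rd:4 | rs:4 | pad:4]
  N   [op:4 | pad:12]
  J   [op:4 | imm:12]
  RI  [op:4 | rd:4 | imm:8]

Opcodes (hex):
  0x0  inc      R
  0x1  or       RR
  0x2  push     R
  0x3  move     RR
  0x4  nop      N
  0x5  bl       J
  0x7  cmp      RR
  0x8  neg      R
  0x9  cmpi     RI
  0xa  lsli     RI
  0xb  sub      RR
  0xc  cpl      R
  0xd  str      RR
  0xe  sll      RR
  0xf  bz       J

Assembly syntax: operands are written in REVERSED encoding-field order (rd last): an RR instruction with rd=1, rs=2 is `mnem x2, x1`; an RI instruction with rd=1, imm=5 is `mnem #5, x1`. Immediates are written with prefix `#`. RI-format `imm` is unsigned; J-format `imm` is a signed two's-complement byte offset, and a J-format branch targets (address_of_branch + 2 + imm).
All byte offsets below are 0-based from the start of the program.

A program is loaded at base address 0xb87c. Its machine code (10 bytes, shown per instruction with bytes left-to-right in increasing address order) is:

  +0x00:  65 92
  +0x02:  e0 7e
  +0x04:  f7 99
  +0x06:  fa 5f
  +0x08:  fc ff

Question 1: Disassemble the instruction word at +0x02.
cmp x14, x14

@+02  little-endian(e0 7e) = 0x7ee0
  op=0x7ee0>>12=0x7 ⇒ cmp (RR)
  rd@[11:8]=0xe ⇒ x14
  rs@[7:4]=0xe ⇒ x14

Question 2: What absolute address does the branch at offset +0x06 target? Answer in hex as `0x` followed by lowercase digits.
@+06  little-endian(fa 5f) = 0x5ffa
  opcode bits[15:12]=0x5: bl/J
  imm: (w>>0)&0xfff=0xffa (s12→-6) → #-6
  target = base 0xb87c + off 0x06 + 2 + imm -6 = 0xb87e

0xb87e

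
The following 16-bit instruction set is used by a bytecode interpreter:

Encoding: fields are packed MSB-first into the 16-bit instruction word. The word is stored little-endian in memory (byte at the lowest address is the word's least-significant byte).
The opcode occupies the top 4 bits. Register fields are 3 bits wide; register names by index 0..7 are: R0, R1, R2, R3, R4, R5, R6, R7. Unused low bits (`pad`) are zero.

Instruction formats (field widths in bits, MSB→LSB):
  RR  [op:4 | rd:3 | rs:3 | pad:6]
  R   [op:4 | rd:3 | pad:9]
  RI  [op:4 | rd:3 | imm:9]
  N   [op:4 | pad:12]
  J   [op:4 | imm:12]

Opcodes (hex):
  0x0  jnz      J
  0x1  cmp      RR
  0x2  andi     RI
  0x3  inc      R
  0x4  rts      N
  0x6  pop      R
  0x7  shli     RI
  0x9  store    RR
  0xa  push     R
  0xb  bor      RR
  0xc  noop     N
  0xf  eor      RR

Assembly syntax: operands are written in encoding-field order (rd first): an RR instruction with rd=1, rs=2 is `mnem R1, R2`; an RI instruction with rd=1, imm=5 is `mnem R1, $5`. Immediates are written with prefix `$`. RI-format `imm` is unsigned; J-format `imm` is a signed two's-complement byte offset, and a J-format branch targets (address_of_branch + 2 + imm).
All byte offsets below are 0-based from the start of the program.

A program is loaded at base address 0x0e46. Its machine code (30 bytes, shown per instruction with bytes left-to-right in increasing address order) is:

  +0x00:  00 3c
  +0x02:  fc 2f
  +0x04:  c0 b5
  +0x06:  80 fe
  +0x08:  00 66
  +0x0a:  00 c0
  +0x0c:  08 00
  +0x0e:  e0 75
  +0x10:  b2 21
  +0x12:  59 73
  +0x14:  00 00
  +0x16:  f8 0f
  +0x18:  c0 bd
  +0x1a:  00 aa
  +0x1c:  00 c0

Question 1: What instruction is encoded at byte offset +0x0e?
+0x0e: e0 75 ⇒ word 0x75e0 (little)
  op=0x75e0>>12=0x7 ⇒ shli (RI)
  rd: (w>>9)&0x7=0x2 → R2
  imm: (w>>0)&0x1ff=0x1e0 → $480

shli R2, $480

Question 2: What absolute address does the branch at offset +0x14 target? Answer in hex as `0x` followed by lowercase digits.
0x0e5c

+0x14: 00 00 ⇒ word 0x0000 (little)
  op=0x0000>>12=0x0 ⇒ jnz (J)
  [11:0] imm=0 = $0
  target = base 0x0e46 + off 0x14 + 2 + imm 0 = 0x0e5c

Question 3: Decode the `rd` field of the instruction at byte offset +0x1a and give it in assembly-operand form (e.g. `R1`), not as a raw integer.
R5

[1a] 00 aa → 0xaa00
  op=0xaa00>>12=0xa ⇒ push (R)
  rd: (w>>9)&0x7=0x5 → R5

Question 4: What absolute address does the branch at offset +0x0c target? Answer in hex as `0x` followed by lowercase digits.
@+0c  little-endian(08 00) = 0x0008
  opcode bits[15:12]=0x0: jnz/J
  imm: (w>>0)&0xfff=0x8 → $8
  target = base 0x0e46 + off 0x0c + 2 + imm 8 = 0x0e5c

0x0e5c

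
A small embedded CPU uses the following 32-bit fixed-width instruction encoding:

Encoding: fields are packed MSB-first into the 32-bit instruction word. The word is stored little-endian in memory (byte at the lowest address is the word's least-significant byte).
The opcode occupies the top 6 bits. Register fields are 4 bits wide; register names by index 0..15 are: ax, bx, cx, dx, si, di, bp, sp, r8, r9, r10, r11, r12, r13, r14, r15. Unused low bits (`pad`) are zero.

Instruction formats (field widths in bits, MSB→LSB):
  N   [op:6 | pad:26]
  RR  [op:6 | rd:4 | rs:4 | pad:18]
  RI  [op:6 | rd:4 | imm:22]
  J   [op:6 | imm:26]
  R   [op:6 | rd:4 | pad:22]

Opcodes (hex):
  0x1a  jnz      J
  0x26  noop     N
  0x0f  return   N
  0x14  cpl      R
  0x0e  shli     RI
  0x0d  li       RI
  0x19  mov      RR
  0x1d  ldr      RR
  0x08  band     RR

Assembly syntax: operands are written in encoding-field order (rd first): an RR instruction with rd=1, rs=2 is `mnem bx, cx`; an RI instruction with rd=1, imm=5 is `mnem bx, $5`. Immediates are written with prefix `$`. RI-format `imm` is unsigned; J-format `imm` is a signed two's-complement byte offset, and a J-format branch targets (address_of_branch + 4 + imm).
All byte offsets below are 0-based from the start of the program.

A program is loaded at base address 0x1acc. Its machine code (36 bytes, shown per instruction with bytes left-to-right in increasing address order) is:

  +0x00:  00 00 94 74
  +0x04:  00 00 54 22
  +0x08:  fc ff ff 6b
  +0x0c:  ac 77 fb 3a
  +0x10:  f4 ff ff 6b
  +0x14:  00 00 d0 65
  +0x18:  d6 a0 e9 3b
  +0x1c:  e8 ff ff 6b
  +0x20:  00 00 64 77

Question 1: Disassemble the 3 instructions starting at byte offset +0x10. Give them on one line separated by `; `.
jnz $-12; mov sp, si; shli r15, $2728150

+0x10: f4 ff ff 6b ⇒ word 0x6bfffff4 (little)
  opcode bits[31:26]=0x1a: jnz/J
  [25:0] imm=67108852 (s26→-12) = $-12
+0x14: 00 00 d0 65 ⇒ word 0x65d00000 (little)
  opcode bits[31:26]=0x19: mov/RR
  [25:22] rd=7 = sp
  [21:18] rs=4 = si
+0x18: d6 a0 e9 3b ⇒ word 0x3be9a0d6 (little)
  opcode bits[31:26]=0xe: shli/RI
  [25:22] rd=15 = r15
  [21:0] imm=2728150 = $2728150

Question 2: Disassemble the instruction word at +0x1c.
jnz $-24

off 0x1c: read e8 ff ff 6b as little → 0x6bffffe8
  opcode bits[31:26]=0x1a: jnz/J
  imm@[25:0]=0x3ffffe8 (s26→-24) ⇒ $-24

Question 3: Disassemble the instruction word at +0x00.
ldr cx, di

[00] 00 00 94 74 → 0x74940000
  op=0x74940000>>26=0x1d ⇒ ldr (RR)
  rd: (w>>22)&0xf=0x2 → cx
  rs: (w>>18)&0xf=0x5 → di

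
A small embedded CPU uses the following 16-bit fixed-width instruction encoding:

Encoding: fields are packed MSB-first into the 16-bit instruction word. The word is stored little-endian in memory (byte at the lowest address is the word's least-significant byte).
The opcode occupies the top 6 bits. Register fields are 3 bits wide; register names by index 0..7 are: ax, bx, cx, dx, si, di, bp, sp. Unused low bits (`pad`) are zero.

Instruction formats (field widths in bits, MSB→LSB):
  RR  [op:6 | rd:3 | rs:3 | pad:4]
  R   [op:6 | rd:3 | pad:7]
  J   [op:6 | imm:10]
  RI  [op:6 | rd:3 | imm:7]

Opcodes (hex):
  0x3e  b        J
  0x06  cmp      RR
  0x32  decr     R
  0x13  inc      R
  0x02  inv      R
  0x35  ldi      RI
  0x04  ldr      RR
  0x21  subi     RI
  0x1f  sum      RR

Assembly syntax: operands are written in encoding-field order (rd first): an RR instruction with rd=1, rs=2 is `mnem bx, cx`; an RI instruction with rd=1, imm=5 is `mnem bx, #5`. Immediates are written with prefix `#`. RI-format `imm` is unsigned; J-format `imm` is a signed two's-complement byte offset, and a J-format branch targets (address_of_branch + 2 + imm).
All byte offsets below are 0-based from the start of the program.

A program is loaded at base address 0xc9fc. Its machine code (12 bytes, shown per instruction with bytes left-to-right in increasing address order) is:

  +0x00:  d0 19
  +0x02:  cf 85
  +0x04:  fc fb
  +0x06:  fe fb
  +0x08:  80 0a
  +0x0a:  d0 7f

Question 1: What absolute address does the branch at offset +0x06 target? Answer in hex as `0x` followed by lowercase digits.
@+06  little-endian(fe fb) = 0xfbfe
  top 6b → 0x3e → b [J]
  imm: (w>>0)&0x3ff=0x3fe (s10→-2) → #-2
  target = base 0xc9fc + off 0x06 + 2 + imm -2 = 0xca02

0xca02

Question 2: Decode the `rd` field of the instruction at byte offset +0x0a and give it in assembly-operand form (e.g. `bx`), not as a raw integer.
sp

[0a] d0 7f → 0x7fd0
  op=0x7fd0>>10=0x1f ⇒ sum (RR)
  rd: (w>>7)&0x7=0x7 → sp
  rs: (w>>4)&0x7=0x5 → di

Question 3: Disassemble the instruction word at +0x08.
inv di

+0x08: 80 0a ⇒ word 0x0a80 (little)
  op=0x0a80>>10=0x2 ⇒ inv (R)
  rd@[9:7]=0x5 ⇒ di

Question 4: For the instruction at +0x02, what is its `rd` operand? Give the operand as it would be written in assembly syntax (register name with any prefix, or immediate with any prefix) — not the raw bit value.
off 0x02: read cf 85 as little → 0x85cf
  op=0x85cf>>10=0x21 ⇒ subi (RI)
  rd@[9:7]=0x3 ⇒ dx
  imm@[6:0]=0x4f ⇒ #79

dx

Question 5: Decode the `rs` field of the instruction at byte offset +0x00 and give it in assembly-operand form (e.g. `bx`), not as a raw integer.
@+00  little-endian(d0 19) = 0x19d0
  top 6b → 0x6 → cmp [RR]
  rd@[9:7]=0x3 ⇒ dx
  rs@[6:4]=0x5 ⇒ di

di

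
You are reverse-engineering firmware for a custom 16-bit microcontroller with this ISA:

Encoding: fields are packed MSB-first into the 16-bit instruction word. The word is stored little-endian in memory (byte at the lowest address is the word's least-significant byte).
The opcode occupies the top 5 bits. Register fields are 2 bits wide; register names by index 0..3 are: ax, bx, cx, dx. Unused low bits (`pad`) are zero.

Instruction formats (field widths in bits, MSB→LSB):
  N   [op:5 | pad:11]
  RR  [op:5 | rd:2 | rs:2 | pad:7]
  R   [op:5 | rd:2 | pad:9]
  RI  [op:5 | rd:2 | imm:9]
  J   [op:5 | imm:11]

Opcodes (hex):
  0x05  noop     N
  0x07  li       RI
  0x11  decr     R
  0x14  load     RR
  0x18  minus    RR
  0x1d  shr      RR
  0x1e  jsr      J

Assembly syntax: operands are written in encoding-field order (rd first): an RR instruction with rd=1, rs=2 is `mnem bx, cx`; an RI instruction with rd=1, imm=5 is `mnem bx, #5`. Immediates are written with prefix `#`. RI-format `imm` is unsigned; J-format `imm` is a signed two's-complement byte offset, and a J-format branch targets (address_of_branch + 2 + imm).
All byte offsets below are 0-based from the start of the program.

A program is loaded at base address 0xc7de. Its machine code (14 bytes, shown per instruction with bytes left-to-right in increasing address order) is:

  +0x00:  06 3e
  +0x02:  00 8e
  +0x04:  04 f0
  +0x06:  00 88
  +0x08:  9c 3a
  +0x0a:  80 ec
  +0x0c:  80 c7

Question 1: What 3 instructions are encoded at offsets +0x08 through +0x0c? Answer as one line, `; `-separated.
@+08  little-endian(9c 3a) = 0x3a9c
  op=0x3a9c>>11=0x7 ⇒ li (RI)
  rd: (w>>9)&0x3=0x1 → bx
  imm: (w>>0)&0x1ff=0x9c → #156
@+0a  little-endian(80 ec) = 0xec80
  op=0xec80>>11=0x1d ⇒ shr (RR)
  rd: (w>>9)&0x3=0x2 → cx
  rs: (w>>7)&0x3=0x1 → bx
@+0c  little-endian(80 c7) = 0xc780
  op=0xc780>>11=0x18 ⇒ minus (RR)
  rd: (w>>9)&0x3=0x3 → dx
  rs: (w>>7)&0x3=0x3 → dx

li bx, #156; shr cx, bx; minus dx, dx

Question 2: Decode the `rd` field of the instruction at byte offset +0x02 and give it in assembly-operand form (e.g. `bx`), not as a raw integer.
dx

+0x02: 00 8e ⇒ word 0x8e00 (little)
  top 5b → 0x11 → decr [R]
  rd: (w>>9)&0x3=0x3 → dx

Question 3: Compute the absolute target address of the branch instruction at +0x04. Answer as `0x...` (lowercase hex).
off 0x04: read 04 f0 as little → 0xf004
  op=0xf004>>11=0x1e ⇒ jsr (J)
  imm: (w>>0)&0x7ff=0x4 → #4
  target = base 0xc7de + off 0x04 + 2 + imm 4 = 0xc7e8

0xc7e8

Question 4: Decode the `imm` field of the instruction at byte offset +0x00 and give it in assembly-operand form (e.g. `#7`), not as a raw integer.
[00] 06 3e → 0x3e06
  opcode bits[15:11]=0x7: li/RI
  [10:9] rd=3 = dx
  [8:0] imm=6 = #6

#6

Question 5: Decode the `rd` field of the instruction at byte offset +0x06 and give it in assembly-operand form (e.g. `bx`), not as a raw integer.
@+06  little-endian(00 88) = 0x8800
  top 5b → 0x11 → decr [R]
  [10:9] rd=0 = ax

ax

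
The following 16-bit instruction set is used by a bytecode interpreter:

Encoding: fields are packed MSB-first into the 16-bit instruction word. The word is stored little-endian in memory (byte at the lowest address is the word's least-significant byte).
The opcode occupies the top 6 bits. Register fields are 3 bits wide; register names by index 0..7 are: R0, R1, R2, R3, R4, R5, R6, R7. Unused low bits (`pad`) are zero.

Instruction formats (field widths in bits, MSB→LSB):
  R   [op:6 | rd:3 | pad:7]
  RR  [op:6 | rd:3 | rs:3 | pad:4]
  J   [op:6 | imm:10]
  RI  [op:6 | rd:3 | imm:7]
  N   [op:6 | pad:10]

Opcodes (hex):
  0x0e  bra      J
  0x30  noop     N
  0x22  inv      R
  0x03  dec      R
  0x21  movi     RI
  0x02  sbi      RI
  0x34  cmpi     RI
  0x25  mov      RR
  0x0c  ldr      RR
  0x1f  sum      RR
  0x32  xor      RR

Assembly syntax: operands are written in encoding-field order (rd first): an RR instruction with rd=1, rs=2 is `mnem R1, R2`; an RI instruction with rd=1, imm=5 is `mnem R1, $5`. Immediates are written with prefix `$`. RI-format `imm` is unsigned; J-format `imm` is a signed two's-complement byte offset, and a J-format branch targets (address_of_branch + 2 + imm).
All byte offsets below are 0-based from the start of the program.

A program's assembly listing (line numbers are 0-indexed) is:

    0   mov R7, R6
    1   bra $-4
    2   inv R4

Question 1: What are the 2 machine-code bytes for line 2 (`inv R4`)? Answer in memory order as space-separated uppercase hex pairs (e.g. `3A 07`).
L2: inv op=0x22:6|rd=4:3|pad=0:7 ⇒ 0x8a00 ⇒ little 00 8a

00 8A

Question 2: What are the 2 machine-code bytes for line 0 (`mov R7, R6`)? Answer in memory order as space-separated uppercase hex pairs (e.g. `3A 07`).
0. mov fields op=0x25:6|rd=7:3|rs=6:3|pad=0:4 → word 97e0h → e0 97

E0 97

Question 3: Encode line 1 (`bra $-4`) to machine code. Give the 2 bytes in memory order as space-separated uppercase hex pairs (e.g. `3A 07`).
FC 3B

line 1 (bra): pack op=0xe:6|imm=-4:10 = 0x3bfc; little→ fc 3b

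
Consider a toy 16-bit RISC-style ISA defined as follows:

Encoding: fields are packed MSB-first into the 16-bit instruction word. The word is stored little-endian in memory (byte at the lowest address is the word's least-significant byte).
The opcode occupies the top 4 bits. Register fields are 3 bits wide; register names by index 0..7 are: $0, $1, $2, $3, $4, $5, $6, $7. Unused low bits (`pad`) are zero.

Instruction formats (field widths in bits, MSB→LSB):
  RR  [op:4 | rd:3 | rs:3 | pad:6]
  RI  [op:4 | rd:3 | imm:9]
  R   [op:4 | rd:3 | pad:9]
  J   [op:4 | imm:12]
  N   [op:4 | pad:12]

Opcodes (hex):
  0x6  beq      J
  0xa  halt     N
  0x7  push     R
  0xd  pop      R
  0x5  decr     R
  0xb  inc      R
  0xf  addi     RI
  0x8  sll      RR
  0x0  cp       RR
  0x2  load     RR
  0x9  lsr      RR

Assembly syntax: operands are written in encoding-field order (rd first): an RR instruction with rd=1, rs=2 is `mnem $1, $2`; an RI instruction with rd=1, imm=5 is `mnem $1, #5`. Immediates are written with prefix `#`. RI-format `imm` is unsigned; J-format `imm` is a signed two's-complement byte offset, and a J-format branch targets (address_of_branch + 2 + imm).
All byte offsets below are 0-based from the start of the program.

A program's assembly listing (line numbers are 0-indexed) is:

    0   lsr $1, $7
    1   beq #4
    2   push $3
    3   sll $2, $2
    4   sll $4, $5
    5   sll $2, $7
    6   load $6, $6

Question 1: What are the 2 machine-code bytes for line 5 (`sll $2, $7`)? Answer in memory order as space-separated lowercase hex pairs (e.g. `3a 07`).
line 5 (sll): pack op=0x8:4|rd=2:3|rs=7:3|pad=0:6 = 0x85c0; little→ c0 85

c0 85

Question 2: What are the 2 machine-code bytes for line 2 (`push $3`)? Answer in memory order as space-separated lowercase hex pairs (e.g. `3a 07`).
line 2 (push): pack op=0x7:4|rd=3:3|pad=0:9 = 0x7600; little→ 00 76

00 76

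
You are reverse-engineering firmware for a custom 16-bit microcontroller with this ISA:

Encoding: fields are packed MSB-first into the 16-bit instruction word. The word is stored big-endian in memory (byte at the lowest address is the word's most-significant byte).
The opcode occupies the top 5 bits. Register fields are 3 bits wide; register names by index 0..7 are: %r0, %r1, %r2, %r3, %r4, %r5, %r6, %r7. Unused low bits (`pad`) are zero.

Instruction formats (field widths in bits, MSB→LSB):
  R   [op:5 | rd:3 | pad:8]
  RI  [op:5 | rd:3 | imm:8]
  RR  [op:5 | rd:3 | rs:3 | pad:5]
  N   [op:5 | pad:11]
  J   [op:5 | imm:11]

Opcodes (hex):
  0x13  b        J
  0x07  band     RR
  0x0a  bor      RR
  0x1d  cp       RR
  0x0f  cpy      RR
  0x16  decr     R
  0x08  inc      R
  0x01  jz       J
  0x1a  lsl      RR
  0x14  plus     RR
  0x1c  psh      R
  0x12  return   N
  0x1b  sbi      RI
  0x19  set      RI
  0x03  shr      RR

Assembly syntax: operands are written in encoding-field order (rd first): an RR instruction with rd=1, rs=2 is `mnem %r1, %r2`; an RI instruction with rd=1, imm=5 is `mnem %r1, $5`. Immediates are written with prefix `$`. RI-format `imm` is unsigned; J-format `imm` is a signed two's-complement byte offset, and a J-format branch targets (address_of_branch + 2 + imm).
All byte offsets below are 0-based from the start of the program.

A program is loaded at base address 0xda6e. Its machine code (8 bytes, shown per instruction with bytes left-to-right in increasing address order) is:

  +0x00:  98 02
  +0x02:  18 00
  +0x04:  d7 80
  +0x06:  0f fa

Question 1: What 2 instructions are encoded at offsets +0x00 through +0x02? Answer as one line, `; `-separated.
b $2; shr %r0, %r0

[00] 98 02 → 0x9802
  opcode bits[15:11]=0x13: b/J
  imm@[10:0]=0x2 ⇒ $2
[02] 18 00 → 0x1800
  opcode bits[15:11]=0x3: shr/RR
  rd@[10:8]=0x0 ⇒ %r0
  rs@[7:5]=0x0 ⇒ %r0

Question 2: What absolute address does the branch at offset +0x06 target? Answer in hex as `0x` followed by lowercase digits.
0xda70

@+06  big-endian(0f fa) = 0x0ffa
  op=0x0ffa>>11=0x1 ⇒ jz (J)
  imm: (w>>0)&0x7ff=0x7fa (s11→-6) → $-6
  target = base 0xda6e + off 0x06 + 2 + imm -6 = 0xda70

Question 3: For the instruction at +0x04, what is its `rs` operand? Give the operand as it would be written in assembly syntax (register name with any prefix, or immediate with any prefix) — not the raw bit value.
+0x04: d7 80 ⇒ word 0xd780 (big)
  top 5b → 0x1a → lsl [RR]
  [10:8] rd=7 = %r7
  [7:5] rs=4 = %r4

%r4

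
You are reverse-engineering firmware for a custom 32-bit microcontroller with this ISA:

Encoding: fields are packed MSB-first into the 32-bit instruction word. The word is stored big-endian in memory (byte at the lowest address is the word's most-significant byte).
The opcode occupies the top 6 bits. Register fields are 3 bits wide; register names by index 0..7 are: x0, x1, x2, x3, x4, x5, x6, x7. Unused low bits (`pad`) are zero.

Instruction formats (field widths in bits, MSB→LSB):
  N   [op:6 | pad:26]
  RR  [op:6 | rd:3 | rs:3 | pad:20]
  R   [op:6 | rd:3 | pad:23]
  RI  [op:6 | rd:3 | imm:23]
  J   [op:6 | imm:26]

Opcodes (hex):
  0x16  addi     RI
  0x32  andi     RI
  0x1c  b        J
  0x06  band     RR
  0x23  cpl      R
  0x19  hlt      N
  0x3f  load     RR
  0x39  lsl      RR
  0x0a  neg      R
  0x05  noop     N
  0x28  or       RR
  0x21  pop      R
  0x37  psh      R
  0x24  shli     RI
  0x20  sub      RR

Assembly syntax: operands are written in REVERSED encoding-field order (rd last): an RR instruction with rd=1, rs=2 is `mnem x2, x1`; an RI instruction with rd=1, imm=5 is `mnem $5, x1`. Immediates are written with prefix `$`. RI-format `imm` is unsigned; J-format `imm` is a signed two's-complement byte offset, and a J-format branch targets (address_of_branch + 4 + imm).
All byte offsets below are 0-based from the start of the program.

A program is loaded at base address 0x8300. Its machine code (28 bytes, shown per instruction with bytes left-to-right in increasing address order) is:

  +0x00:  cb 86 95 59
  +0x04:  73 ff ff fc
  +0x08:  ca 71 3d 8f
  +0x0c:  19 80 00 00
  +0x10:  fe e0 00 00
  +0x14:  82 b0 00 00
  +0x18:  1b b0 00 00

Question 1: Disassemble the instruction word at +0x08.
andi $7421327, x4

+0x08: ca 71 3d 8f ⇒ word 0xca713d8f (big)
  opcode bits[31:26]=0x32: andi/RI
  rd: (w>>23)&0x7=0x4 → x4
  imm: (w>>0)&0x7fffff=0x713d8f → $7421327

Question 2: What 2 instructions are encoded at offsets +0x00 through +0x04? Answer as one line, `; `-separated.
andi $431449, x7; b $-4

@+00  big-endian(cb 86 95 59) = 0xcb869559
  top 6b → 0x32 → andi [RI]
  [25:23] rd=7 = x7
  [22:0] imm=431449 = $431449
@+04  big-endian(73 ff ff fc) = 0x73fffffc
  top 6b → 0x1c → b [J]
  [25:0] imm=67108860 (s26→-4) = $-4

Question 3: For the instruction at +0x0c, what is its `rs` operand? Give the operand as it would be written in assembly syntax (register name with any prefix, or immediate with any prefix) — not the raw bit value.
x0

@+0c  big-endian(19 80 00 00) = 0x19800000
  op=0x19800000>>26=0x6 ⇒ band (RR)
  [25:23] rd=3 = x3
  [22:20] rs=0 = x0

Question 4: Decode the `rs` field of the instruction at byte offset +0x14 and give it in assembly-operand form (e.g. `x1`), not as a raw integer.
x3

@+14  big-endian(82 b0 00 00) = 0x82b00000
  opcode bits[31:26]=0x20: sub/RR
  rd@[25:23]=0x5 ⇒ x5
  rs@[22:20]=0x3 ⇒ x3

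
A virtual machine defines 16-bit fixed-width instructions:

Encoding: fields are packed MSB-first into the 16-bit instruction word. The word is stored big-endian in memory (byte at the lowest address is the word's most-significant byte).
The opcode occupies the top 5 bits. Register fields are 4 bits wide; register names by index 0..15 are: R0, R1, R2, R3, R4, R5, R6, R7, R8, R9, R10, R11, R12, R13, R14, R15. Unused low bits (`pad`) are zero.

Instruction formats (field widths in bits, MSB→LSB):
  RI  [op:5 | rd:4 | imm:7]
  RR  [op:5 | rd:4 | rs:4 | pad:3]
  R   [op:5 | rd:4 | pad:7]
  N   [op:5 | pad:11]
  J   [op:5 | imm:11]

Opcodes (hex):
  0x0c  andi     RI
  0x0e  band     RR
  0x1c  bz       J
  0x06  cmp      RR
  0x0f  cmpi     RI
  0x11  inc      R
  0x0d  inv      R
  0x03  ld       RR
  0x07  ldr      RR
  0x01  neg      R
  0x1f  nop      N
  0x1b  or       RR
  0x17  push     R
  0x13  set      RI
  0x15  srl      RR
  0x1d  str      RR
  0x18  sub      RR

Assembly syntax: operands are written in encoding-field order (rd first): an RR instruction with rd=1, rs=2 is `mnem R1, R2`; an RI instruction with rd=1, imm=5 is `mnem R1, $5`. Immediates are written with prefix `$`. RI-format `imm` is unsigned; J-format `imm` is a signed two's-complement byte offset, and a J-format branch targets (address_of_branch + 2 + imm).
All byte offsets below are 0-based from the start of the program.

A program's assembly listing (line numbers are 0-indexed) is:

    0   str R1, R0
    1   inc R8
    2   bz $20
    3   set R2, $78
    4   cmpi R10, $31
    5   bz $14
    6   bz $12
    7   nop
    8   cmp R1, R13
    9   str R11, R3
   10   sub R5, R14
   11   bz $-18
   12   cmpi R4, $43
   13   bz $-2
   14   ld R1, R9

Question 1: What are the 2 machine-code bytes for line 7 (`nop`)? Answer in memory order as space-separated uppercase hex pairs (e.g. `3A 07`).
F8 00

7. nop fields op=0x1f:5|pad=0:11 → word f800h → f8 00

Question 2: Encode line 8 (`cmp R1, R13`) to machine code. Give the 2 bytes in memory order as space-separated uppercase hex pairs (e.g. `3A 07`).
line 8 (cmp): pack op=0x6:5|rd=1:4|rs=13:4|pad=0:3 = 0x30e8; big→ 30 e8

30 E8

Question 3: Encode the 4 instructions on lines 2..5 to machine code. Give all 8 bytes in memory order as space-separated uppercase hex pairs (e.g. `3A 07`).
E0 14 99 4E 7D 1F E0 0E

line 2 (bz): pack op=0x1c:5|imm=20:11 = 0xe014; big→ e0 14
line 3 (set): pack op=0x13:5|rd=2:4|imm=78:7 = 0x994e; big→ 99 4e
line 4 (cmpi): pack op=0xf:5|rd=10:4|imm=31:7 = 0x7d1f; big→ 7d 1f
line 5 (bz): pack op=0x1c:5|imm=14:11 = 0xe00e; big→ e0 0e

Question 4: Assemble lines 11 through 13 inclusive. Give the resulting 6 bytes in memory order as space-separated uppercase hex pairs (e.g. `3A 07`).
E7 EE 7A 2B E7 FE

L11: bz op=0x1c:5|imm=-18:11 ⇒ 0xe7ee ⇒ big e7 ee
L12: cmpi op=0xf:5|rd=4:4|imm=43:7 ⇒ 0x7a2b ⇒ big 7a 2b
L13: bz op=0x1c:5|imm=-2:11 ⇒ 0xe7fe ⇒ big e7 fe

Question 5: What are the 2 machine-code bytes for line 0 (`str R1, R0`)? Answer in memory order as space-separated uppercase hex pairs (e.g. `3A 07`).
L0: str op=0x1d:5|rd=1:4|rs=0:4|pad=0:3 ⇒ 0xe880 ⇒ big e8 80

E8 80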